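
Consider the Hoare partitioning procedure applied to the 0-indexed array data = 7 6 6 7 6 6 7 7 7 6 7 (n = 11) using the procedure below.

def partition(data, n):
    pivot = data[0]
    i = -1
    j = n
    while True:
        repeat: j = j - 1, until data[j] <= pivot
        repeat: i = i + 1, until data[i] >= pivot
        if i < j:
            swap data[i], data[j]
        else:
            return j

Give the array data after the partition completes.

pivot=7
j stops at 10 (7), i stops at 0 (7); swap ⇒ 7 6 6 7 6 6 7 7 7 6 7
j stops at 9 (6), i stops at 3 (7); swap ⇒ 7 6 6 6 6 6 7 7 7 7 7
j stops at 8 (7), i stops at 6 (7); swap ⇒ 7 6 6 6 6 6 7 7 7 7 7
j stops at 7, i stops at 7; i≥j ⇒ return 7. data=7 6 6 6 6 6 7 7 7 7 7

7 6 6 6 6 6 7 7 7 7 7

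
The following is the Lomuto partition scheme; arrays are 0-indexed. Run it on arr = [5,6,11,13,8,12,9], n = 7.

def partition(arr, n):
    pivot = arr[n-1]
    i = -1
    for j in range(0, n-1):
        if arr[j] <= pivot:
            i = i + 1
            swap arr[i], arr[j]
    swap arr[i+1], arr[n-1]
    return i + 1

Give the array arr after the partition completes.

[5,6,8,9,11,12,13]

pivot = arr[6] = 9; i = -1
j=0: arr[0]=5 ≤ 9 → i=0, swap arr[0],arr[0] (no change) → [5,6,11,13,8,12,9]
j=1: arr[1]=6 ≤ 9 → i=1, swap arr[1],arr[1] (no change) → [5,6,11,13,8,12,9]
j=2: arr[2]=11 > 9 → no swap
j=3: arr[3]=13 > 9 → no swap
j=4: arr[4]=8 ≤ 9 → i=2, swap arr[2],arr[4] → [5,6,8,13,11,12,9]
j=5: arr[5]=12 > 9 → no swap
final swap arr[3],arr[6] → [5,6,8,9,11,12,13]; return 3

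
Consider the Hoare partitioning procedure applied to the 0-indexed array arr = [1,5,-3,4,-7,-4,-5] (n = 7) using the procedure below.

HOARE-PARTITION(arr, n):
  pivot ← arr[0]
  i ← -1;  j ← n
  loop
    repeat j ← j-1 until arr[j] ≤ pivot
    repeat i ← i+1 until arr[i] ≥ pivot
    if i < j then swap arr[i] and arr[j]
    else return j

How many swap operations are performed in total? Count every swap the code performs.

pivot = arr[0] = 1; i = -1, j = 7
j→6 (arr[6]=-5≤1), i→0 (arr[0]=1≥1); i<j, swap → [-5,5,-3,4,-7,-4,1]
j→5 (arr[5]=-4≤1), i→1 (arr[1]=5≥1); i<j, swap → [-5,-4,-3,4,-7,5,1]
j→4 (arr[4]=-7≤1), i→3 (arr[3]=4≥1); i<j, swap → [-5,-4,-3,-7,4,5,1]
j→3, i→4; i≥j, return j=3. arr = [-5,-4,-3,-7,4,5,1]

3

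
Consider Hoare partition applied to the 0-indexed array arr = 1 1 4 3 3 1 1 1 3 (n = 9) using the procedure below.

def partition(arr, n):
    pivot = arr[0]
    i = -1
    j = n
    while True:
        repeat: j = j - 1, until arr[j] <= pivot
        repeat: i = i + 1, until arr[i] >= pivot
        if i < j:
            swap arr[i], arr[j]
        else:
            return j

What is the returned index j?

pivot = arr[0] = 1; i = -1, j = 9
j→7 (arr[7]=1≤1), i→0 (arr[0]=1≥1); i<j, swap → 1 1 4 3 3 1 1 1 3
j→6 (arr[6]=1≤1), i→1 (arr[1]=1≥1); i<j, swap → 1 1 4 3 3 1 1 1 3
j→5 (arr[5]=1≤1), i→2 (arr[2]=4≥1); i<j, swap → 1 1 1 3 3 4 1 1 3
j→2, i→3; i≥j, return j=2. arr = 1 1 1 3 3 4 1 1 3

2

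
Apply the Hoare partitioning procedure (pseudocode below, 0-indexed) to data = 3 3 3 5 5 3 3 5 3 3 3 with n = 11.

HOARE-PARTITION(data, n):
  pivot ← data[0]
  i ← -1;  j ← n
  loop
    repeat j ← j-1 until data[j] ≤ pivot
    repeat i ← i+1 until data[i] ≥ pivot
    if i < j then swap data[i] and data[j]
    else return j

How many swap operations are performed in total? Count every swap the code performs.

5

pivot=3
j stops at 10 (3), i stops at 0 (3); swap ⇒ 3 3 3 5 5 3 3 5 3 3 3
j stops at 9 (3), i stops at 1 (3); swap ⇒ 3 3 3 5 5 3 3 5 3 3 3
j stops at 8 (3), i stops at 2 (3); swap ⇒ 3 3 3 5 5 3 3 5 3 3 3
j stops at 6 (3), i stops at 3 (5); swap ⇒ 3 3 3 3 5 3 5 5 3 3 3
j stops at 5 (3), i stops at 4 (5); swap ⇒ 3 3 3 3 3 5 5 5 3 3 3
j stops at 4, i stops at 5; i≥j ⇒ return 4. data=3 3 3 3 3 5 5 5 3 3 3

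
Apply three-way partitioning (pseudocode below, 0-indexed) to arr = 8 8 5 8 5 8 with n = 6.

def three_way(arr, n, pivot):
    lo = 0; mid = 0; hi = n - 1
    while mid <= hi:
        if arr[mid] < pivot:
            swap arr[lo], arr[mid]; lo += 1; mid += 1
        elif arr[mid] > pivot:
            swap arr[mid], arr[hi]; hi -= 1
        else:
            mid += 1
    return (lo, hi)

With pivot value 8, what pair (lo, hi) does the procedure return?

(2, 5)

pivot = 8; lo=0, mid=0, hi=5
arr[mid]=8=8: mid=1
arr[mid]=8=8: mid=2
arr[mid]=5<8: swap arr[0],arr[2]; lo=1,mid=3 → 5 8 8 8 5 8
arr[mid]=8=8: mid=4
arr[mid]=5<8: swap arr[1],arr[4]; lo=2,mid=5 → 5 5 8 8 8 8
arr[mid]=8=8: mid=6
end: lo=2, hi=5; arr = 5 5 8 8 8 8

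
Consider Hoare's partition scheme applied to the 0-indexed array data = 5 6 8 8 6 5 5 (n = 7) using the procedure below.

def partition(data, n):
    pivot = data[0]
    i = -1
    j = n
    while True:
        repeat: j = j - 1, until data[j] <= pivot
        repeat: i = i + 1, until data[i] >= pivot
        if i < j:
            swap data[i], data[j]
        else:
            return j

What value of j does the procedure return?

pivot=5
j stops at 6 (5), i stops at 0 (5); swap ⇒ 5 6 8 8 6 5 5
j stops at 5 (5), i stops at 1 (6); swap ⇒ 5 5 8 8 6 6 5
j stops at 1, i stops at 2; i≥j ⇒ return 1. data=5 5 8 8 6 6 5

1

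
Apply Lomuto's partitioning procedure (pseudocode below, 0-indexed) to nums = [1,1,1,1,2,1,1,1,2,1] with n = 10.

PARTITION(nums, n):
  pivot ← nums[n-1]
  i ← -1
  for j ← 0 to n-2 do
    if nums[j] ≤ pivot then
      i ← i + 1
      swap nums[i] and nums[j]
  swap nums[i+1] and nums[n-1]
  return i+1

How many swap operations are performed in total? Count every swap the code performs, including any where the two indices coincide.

pivot=1, i=-1
j=0: 1≤1, i=0, swap(0,0) ⇒ [1,1,1,1,2,1,1,1,2,1]
j=1: 1≤1, i=1, swap(1,1) ⇒ [1,1,1,1,2,1,1,1,2,1]
j=2: 1≤1, i=2, swap(2,2) ⇒ [1,1,1,1,2,1,1,1,2,1]
j=3: 1≤1, i=3, swap(3,3) ⇒ [1,1,1,1,2,1,1,1,2,1]
j=4: 2>1, skip
j=5: 1≤1, i=4, swap(4,5) ⇒ [1,1,1,1,1,2,1,1,2,1]
j=6: 1≤1, i=5, swap(5,6) ⇒ [1,1,1,1,1,1,2,1,2,1]
j=7: 1≤1, i=6, swap(6,7) ⇒ [1,1,1,1,1,1,1,2,2,1]
j=8: 2>1, skip
swap(7,9) ⇒ [1,1,1,1,1,1,1,1,2,2]; return 7

8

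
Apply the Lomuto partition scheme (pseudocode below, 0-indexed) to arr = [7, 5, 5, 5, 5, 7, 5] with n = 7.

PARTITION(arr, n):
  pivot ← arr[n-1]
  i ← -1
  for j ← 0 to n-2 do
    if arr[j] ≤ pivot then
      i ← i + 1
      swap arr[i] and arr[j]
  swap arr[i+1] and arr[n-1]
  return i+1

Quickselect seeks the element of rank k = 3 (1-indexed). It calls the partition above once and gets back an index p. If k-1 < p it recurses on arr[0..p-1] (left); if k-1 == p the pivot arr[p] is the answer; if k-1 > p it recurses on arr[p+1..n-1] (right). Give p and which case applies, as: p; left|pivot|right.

4; left

pivot = arr[6] = 5; i = -1
j=0: arr[0]=7 > 5 → no swap
j=1: arr[1]=5 ≤ 5 → i=0, swap arr[0],arr[1] → [5, 7, 5, 5, 5, 7, 5]
j=2: arr[2]=5 ≤ 5 → i=1, swap arr[1],arr[2] → [5, 5, 7, 5, 5, 7, 5]
j=3: arr[3]=5 ≤ 5 → i=2, swap arr[2],arr[3] → [5, 5, 5, 7, 5, 7, 5]
j=4: arr[4]=5 ≤ 5 → i=3, swap arr[3],arr[4] → [5, 5, 5, 5, 7, 7, 5]
j=5: arr[5]=7 > 5 → no swap
final swap arr[4],arr[6] → [5, 5, 5, 5, 5, 7, 7]; return 4
p = 4; k-1 = 2 < 4 ⇒ left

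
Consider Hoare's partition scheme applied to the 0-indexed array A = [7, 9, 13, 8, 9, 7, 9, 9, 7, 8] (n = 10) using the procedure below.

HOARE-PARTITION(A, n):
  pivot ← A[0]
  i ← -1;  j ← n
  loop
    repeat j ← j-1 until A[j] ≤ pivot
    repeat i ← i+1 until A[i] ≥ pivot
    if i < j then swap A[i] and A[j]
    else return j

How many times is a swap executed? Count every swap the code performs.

2

pivot = A[0] = 7; i = -1, j = 10
j→8 (A[8]=7≤7), i→0 (A[0]=7≥7); i<j, swap → [7, 9, 13, 8, 9, 7, 9, 9, 7, 8]
j→5 (A[5]=7≤7), i→1 (A[1]=9≥7); i<j, swap → [7, 7, 13, 8, 9, 9, 9, 9, 7, 8]
j→1, i→2; i≥j, return j=1. A = [7, 7, 13, 8, 9, 9, 9, 9, 7, 8]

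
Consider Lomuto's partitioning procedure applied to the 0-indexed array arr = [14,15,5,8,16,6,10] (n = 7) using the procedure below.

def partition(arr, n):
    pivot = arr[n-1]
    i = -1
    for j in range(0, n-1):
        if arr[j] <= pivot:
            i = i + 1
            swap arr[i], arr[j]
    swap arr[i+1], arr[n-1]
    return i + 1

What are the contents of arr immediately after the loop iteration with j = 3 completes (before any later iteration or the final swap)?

pivot = arr[6] = 10; i = -1
j=0: arr[0]=14 > 10 → no swap
j=1: arr[1]=15 > 10 → no swap
j=2: arr[2]=5 ≤ 10 → i=0, swap arr[0],arr[2] → [5,15,14,8,16,6,10]
j=3: arr[3]=8 ≤ 10 → i=1, swap arr[1],arr[3] → [5,8,14,15,16,6,10]
(after j=3) arr = [5,8,14,15,16,6,10]

[5,8,14,15,16,6,10]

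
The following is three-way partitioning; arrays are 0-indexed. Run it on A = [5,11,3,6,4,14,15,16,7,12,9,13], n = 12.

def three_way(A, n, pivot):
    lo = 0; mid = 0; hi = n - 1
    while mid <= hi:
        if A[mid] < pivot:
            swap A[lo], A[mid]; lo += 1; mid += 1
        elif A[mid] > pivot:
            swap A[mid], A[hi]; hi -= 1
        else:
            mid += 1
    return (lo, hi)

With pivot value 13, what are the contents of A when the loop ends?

pivot = 13; lo=0, mid=0, hi=11
A[mid]=5<13: swap A[0],A[0]; lo=1,mid=1 → [5,11,3,6,4,14,15,16,7,12,9,13]
A[mid]=11<13: swap A[1],A[1]; lo=2,mid=2 → [5,11,3,6,4,14,15,16,7,12,9,13]
A[mid]=3<13: swap A[2],A[2]; lo=3,mid=3 → [5,11,3,6,4,14,15,16,7,12,9,13]
A[mid]=6<13: swap A[3],A[3]; lo=4,mid=4 → [5,11,3,6,4,14,15,16,7,12,9,13]
A[mid]=4<13: swap A[4],A[4]; lo=5,mid=5 → [5,11,3,6,4,14,15,16,7,12,9,13]
A[mid]=14>13: swap A[5],A[11]; hi=10 → [5,11,3,6,4,13,15,16,7,12,9,14]
A[mid]=13=13: mid=6
A[mid]=15>13: swap A[6],A[10]; hi=9 → [5,11,3,6,4,13,9,16,7,12,15,14]
A[mid]=9<13: swap A[5],A[6]; lo=6,mid=7 → [5,11,3,6,4,9,13,16,7,12,15,14]
A[mid]=16>13: swap A[7],A[9]; hi=8 → [5,11,3,6,4,9,13,12,7,16,15,14]
A[mid]=12<13: swap A[6],A[7]; lo=7,mid=8 → [5,11,3,6,4,9,12,13,7,16,15,14]
A[mid]=7<13: swap A[7],A[8]; lo=8,mid=9 → [5,11,3,6,4,9,12,7,13,16,15,14]
end: lo=8, hi=8; A = [5,11,3,6,4,9,12,7,13,16,15,14]

[5,11,3,6,4,9,12,7,13,16,15,14]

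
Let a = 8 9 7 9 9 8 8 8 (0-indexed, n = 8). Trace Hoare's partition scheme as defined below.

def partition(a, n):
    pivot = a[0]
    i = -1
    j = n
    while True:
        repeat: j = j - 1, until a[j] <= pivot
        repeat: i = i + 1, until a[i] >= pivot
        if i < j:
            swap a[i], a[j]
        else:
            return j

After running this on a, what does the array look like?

pivot = a[0] = 8; i = -1, j = 8
j→7 (a[7]=8≤8), i→0 (a[0]=8≥8); i<j, swap → 8 9 7 9 9 8 8 8
j→6 (a[6]=8≤8), i→1 (a[1]=9≥8); i<j, swap → 8 8 7 9 9 8 9 8
j→5 (a[5]=8≤8), i→3 (a[3]=9≥8); i<j, swap → 8 8 7 8 9 9 9 8
j→3, i→4; i≥j, return j=3. a = 8 8 7 8 9 9 9 8

8 8 7 8 9 9 9 8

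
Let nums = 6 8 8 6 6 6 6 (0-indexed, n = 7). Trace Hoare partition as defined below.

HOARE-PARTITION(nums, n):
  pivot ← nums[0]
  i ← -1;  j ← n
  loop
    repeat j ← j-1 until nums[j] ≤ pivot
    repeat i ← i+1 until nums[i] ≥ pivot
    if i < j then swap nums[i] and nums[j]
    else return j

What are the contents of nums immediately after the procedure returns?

6 6 6 6 8 8 6

pivot=6
j stops at 6 (6), i stops at 0 (6); swap ⇒ 6 8 8 6 6 6 6
j stops at 5 (6), i stops at 1 (8); swap ⇒ 6 6 8 6 6 8 6
j stops at 4 (6), i stops at 2 (8); swap ⇒ 6 6 6 6 8 8 6
j stops at 3, i stops at 3; i≥j ⇒ return 3. nums=6 6 6 6 8 8 6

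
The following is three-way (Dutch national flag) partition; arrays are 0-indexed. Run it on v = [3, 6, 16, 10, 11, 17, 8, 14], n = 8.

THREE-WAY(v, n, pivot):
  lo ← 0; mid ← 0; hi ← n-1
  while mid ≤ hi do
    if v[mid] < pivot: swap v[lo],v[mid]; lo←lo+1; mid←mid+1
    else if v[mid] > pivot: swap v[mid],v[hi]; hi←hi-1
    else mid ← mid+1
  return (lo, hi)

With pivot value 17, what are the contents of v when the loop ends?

lo=0 mid=0 hi=7
3<17: swap(0,0), lo=1 mid=1 ⇒ [3, 6, 16, 10, 11, 17, 8, 14]
6<17: swap(1,1), lo=2 mid=2 ⇒ [3, 6, 16, 10, 11, 17, 8, 14]
16<17: swap(2,2), lo=3 mid=3 ⇒ [3, 6, 16, 10, 11, 17, 8, 14]
10<17: swap(3,3), lo=4 mid=4 ⇒ [3, 6, 16, 10, 11, 17, 8, 14]
11<17: swap(4,4), lo=5 mid=5 ⇒ [3, 6, 16, 10, 11, 17, 8, 14]
17=17: mid=6
8<17: swap(5,6), lo=6 mid=7 ⇒ [3, 6, 16, 10, 11, 8, 17, 14]
14<17: swap(6,7), lo=7 mid=8 ⇒ [3, 6, 16, 10, 11, 8, 14, 17]
done. lo=7 hi=7; v=[3, 6, 16, 10, 11, 8, 14, 17]

[3, 6, 16, 10, 11, 8, 14, 17]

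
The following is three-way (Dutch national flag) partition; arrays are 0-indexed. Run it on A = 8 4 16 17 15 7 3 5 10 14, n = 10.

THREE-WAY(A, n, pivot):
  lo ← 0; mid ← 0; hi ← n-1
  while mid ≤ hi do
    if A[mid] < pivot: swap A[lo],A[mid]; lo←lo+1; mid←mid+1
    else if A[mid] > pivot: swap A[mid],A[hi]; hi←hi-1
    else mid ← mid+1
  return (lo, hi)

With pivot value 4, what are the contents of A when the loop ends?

3 4 17 15 7 16 5 10 14 8

pivot = 4; lo=0, mid=0, hi=9
A[mid]=8>4: swap A[0],A[9]; hi=8 → 14 4 16 17 15 7 3 5 10 8
A[mid]=14>4: swap A[0],A[8]; hi=7 → 10 4 16 17 15 7 3 5 14 8
A[mid]=10>4: swap A[0],A[7]; hi=6 → 5 4 16 17 15 7 3 10 14 8
A[mid]=5>4: swap A[0],A[6]; hi=5 → 3 4 16 17 15 7 5 10 14 8
A[mid]=3<4: swap A[0],A[0]; lo=1,mid=1 → 3 4 16 17 15 7 5 10 14 8
A[mid]=4=4: mid=2
A[mid]=16>4: swap A[2],A[5]; hi=4 → 3 4 7 17 15 16 5 10 14 8
A[mid]=7>4: swap A[2],A[4]; hi=3 → 3 4 15 17 7 16 5 10 14 8
A[mid]=15>4: swap A[2],A[3]; hi=2 → 3 4 17 15 7 16 5 10 14 8
A[mid]=17>4: swap A[2],A[2]; hi=1 → 3 4 17 15 7 16 5 10 14 8
end: lo=1, hi=1; A = 3 4 17 15 7 16 5 10 14 8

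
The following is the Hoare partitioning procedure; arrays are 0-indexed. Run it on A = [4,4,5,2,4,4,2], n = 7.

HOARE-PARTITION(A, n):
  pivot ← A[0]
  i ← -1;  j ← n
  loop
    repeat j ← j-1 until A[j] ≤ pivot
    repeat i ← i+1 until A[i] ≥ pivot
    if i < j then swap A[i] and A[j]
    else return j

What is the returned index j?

pivot = A[0] = 4; i = -1, j = 7
j→6 (A[6]=2≤4), i→0 (A[0]=4≥4); i<j, swap → [2,4,5,2,4,4,4]
j→5 (A[5]=4≤4), i→1 (A[1]=4≥4); i<j, swap → [2,4,5,2,4,4,4]
j→4 (A[4]=4≤4), i→2 (A[2]=5≥4); i<j, swap → [2,4,4,2,5,4,4]
j→3, i→4; i≥j, return j=3. A = [2,4,4,2,5,4,4]

3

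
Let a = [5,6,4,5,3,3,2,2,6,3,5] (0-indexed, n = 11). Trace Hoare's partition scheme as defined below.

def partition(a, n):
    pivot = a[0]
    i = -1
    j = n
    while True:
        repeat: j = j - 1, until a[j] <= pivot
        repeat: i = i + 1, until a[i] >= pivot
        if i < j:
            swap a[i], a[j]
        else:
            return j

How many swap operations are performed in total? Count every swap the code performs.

3

pivot = a[0] = 5; i = -1, j = 11
j→10 (a[10]=5≤5), i→0 (a[0]=5≥5); i<j, swap → [5,6,4,5,3,3,2,2,6,3,5]
j→9 (a[9]=3≤5), i→1 (a[1]=6≥5); i<j, swap → [5,3,4,5,3,3,2,2,6,6,5]
j→7 (a[7]=2≤5), i→3 (a[3]=5≥5); i<j, swap → [5,3,4,2,3,3,2,5,6,6,5]
j→6, i→7; i≥j, return j=6. a = [5,3,4,2,3,3,2,5,6,6,5]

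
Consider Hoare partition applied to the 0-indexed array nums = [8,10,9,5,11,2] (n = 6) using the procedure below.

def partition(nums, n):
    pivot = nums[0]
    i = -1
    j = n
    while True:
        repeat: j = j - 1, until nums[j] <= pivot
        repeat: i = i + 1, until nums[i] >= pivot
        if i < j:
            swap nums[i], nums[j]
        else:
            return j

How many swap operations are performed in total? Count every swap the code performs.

pivot = nums[0] = 8; i = -1, j = 6
j→5 (nums[5]=2≤8), i→0 (nums[0]=8≥8); i<j, swap → [2,10,9,5,11,8]
j→3 (nums[3]=5≤8), i→1 (nums[1]=10≥8); i<j, swap → [2,5,9,10,11,8]
j→1, i→2; i≥j, return j=1. nums = [2,5,9,10,11,8]

2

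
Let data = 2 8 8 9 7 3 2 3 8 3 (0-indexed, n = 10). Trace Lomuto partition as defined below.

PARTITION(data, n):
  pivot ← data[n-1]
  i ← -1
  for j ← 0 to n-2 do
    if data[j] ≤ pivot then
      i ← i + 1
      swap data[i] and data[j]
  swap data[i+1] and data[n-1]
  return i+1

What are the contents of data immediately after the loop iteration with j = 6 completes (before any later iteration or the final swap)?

pivot = data[9] = 3; i = -1
j=0: data[0]=2 ≤ 3 → i=0, swap data[0],data[0] (no change) → 2 8 8 9 7 3 2 3 8 3
j=1: data[1]=8 > 3 → no swap
j=2: data[2]=8 > 3 → no swap
j=3: data[3]=9 > 3 → no swap
j=4: data[4]=7 > 3 → no swap
j=5: data[5]=3 ≤ 3 → i=1, swap data[1],data[5] → 2 3 8 9 7 8 2 3 8 3
j=6: data[6]=2 ≤ 3 → i=2, swap data[2],data[6] → 2 3 2 9 7 8 8 3 8 3
(after j=6) data = 2 3 2 9 7 8 8 3 8 3

2 3 2 9 7 8 8 3 8 3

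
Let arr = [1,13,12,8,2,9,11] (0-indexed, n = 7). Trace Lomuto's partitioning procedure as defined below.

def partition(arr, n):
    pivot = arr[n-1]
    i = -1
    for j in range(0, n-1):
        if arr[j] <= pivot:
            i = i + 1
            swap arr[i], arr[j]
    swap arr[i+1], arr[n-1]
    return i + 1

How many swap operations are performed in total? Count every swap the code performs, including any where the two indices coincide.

pivot=11, i=-1
j=0: 1≤11, i=0, swap(0,0) ⇒ [1,13,12,8,2,9,11]
j=1: 13>11, skip
j=2: 12>11, skip
j=3: 8≤11, i=1, swap(1,3) ⇒ [1,8,12,13,2,9,11]
j=4: 2≤11, i=2, swap(2,4) ⇒ [1,8,2,13,12,9,11]
j=5: 9≤11, i=3, swap(3,5) ⇒ [1,8,2,9,12,13,11]
swap(4,6) ⇒ [1,8,2,9,11,13,12]; return 4

5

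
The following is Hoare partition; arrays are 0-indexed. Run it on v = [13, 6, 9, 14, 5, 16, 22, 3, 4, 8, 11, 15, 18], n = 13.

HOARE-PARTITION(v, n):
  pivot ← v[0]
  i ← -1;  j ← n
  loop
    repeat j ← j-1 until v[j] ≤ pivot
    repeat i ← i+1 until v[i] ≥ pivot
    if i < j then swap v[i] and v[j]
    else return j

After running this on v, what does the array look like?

pivot = v[0] = 13; i = -1, j = 13
j→10 (v[10]=11≤13), i→0 (v[0]=13≥13); i<j, swap → [11, 6, 9, 14, 5, 16, 22, 3, 4, 8, 13, 15, 18]
j→9 (v[9]=8≤13), i→3 (v[3]=14≥13); i<j, swap → [11, 6, 9, 8, 5, 16, 22, 3, 4, 14, 13, 15, 18]
j→8 (v[8]=4≤13), i→5 (v[5]=16≥13); i<j, swap → [11, 6, 9, 8, 5, 4, 22, 3, 16, 14, 13, 15, 18]
j→7 (v[7]=3≤13), i→6 (v[6]=22≥13); i<j, swap → [11, 6, 9, 8, 5, 4, 3, 22, 16, 14, 13, 15, 18]
j→6, i→7; i≥j, return j=6. v = [11, 6, 9, 8, 5, 4, 3, 22, 16, 14, 13, 15, 18]

[11, 6, 9, 8, 5, 4, 3, 22, 16, 14, 13, 15, 18]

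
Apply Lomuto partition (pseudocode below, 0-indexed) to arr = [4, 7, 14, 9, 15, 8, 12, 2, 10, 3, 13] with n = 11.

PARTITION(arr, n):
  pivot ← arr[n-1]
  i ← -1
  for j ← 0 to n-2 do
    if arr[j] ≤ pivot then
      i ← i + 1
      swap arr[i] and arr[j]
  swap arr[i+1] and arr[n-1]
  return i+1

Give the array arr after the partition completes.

[4, 7, 9, 8, 12, 2, 10, 3, 13, 14, 15]

pivot = arr[10] = 13; i = -1
j=0: arr[0]=4 ≤ 13 → i=0, swap arr[0],arr[0] (no change) → [4, 7, 14, 9, 15, 8, 12, 2, 10, 3, 13]
j=1: arr[1]=7 ≤ 13 → i=1, swap arr[1],arr[1] (no change) → [4, 7, 14, 9, 15, 8, 12, 2, 10, 3, 13]
j=2: arr[2]=14 > 13 → no swap
j=3: arr[3]=9 ≤ 13 → i=2, swap arr[2],arr[3] → [4, 7, 9, 14, 15, 8, 12, 2, 10, 3, 13]
j=4: arr[4]=15 > 13 → no swap
j=5: arr[5]=8 ≤ 13 → i=3, swap arr[3],arr[5] → [4, 7, 9, 8, 15, 14, 12, 2, 10, 3, 13]
j=6: arr[6]=12 ≤ 13 → i=4, swap arr[4],arr[6] → [4, 7, 9, 8, 12, 14, 15, 2, 10, 3, 13]
j=7: arr[7]=2 ≤ 13 → i=5, swap arr[5],arr[7] → [4, 7, 9, 8, 12, 2, 15, 14, 10, 3, 13]
j=8: arr[8]=10 ≤ 13 → i=6, swap arr[6],arr[8] → [4, 7, 9, 8, 12, 2, 10, 14, 15, 3, 13]
j=9: arr[9]=3 ≤ 13 → i=7, swap arr[7],arr[9] → [4, 7, 9, 8, 12, 2, 10, 3, 15, 14, 13]
final swap arr[8],arr[10] → [4, 7, 9, 8, 12, 2, 10, 3, 13, 14, 15]; return 8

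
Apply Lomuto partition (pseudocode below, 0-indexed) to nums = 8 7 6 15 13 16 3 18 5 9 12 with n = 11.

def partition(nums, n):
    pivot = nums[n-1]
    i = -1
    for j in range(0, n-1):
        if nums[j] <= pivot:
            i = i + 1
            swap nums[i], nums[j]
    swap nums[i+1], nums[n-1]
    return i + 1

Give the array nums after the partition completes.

8 7 6 3 5 9 12 18 13 16 15

pivot=12, i=-1
j=0: 8≤12, i=0, swap(0,0) ⇒ 8 7 6 15 13 16 3 18 5 9 12
j=1: 7≤12, i=1, swap(1,1) ⇒ 8 7 6 15 13 16 3 18 5 9 12
j=2: 6≤12, i=2, swap(2,2) ⇒ 8 7 6 15 13 16 3 18 5 9 12
j=3: 15>12, skip
j=4: 13>12, skip
j=5: 16>12, skip
j=6: 3≤12, i=3, swap(3,6) ⇒ 8 7 6 3 13 16 15 18 5 9 12
j=7: 18>12, skip
j=8: 5≤12, i=4, swap(4,8) ⇒ 8 7 6 3 5 16 15 18 13 9 12
j=9: 9≤12, i=5, swap(5,9) ⇒ 8 7 6 3 5 9 15 18 13 16 12
swap(6,10) ⇒ 8 7 6 3 5 9 12 18 13 16 15; return 6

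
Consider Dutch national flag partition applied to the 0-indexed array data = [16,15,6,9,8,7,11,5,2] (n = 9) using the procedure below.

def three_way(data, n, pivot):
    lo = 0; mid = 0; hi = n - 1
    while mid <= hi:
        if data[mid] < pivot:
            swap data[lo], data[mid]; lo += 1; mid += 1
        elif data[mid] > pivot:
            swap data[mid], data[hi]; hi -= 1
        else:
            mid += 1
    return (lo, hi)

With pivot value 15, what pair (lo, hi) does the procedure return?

(7, 7)

pivot = 15; lo=0, mid=0, hi=8
data[mid]=16>15: swap data[0],data[8]; hi=7 → [2,15,6,9,8,7,11,5,16]
data[mid]=2<15: swap data[0],data[0]; lo=1,mid=1 → [2,15,6,9,8,7,11,5,16]
data[mid]=15=15: mid=2
data[mid]=6<15: swap data[1],data[2]; lo=2,mid=3 → [2,6,15,9,8,7,11,5,16]
data[mid]=9<15: swap data[2],data[3]; lo=3,mid=4 → [2,6,9,15,8,7,11,5,16]
data[mid]=8<15: swap data[3],data[4]; lo=4,mid=5 → [2,6,9,8,15,7,11,5,16]
data[mid]=7<15: swap data[4],data[5]; lo=5,mid=6 → [2,6,9,8,7,15,11,5,16]
data[mid]=11<15: swap data[5],data[6]; lo=6,mid=7 → [2,6,9,8,7,11,15,5,16]
data[mid]=5<15: swap data[6],data[7]; lo=7,mid=8 → [2,6,9,8,7,11,5,15,16]
end: lo=7, hi=7; data = [2,6,9,8,7,11,5,15,16]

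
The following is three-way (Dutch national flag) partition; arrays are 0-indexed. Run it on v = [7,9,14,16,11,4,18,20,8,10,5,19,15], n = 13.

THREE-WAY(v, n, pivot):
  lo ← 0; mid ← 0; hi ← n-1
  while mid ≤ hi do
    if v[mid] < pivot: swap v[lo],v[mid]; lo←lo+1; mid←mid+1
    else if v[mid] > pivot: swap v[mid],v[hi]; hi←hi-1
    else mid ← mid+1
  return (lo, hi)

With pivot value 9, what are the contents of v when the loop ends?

lo=0 mid=0 hi=12
7<9: swap(0,0), lo=1 mid=1 ⇒ [7,9,14,16,11,4,18,20,8,10,5,19,15]
9=9: mid=2
14>9: swap(2,12), hi=11 ⇒ [7,9,15,16,11,4,18,20,8,10,5,19,14]
15>9: swap(2,11), hi=10 ⇒ [7,9,19,16,11,4,18,20,8,10,5,15,14]
19>9: swap(2,10), hi=9 ⇒ [7,9,5,16,11,4,18,20,8,10,19,15,14]
5<9: swap(1,2), lo=2 mid=3 ⇒ [7,5,9,16,11,4,18,20,8,10,19,15,14]
16>9: swap(3,9), hi=8 ⇒ [7,5,9,10,11,4,18,20,8,16,19,15,14]
10>9: swap(3,8), hi=7 ⇒ [7,5,9,8,11,4,18,20,10,16,19,15,14]
8<9: swap(2,3), lo=3 mid=4 ⇒ [7,5,8,9,11,4,18,20,10,16,19,15,14]
11>9: swap(4,7), hi=6 ⇒ [7,5,8,9,20,4,18,11,10,16,19,15,14]
20>9: swap(4,6), hi=5 ⇒ [7,5,8,9,18,4,20,11,10,16,19,15,14]
18>9: swap(4,5), hi=4 ⇒ [7,5,8,9,4,18,20,11,10,16,19,15,14]
4<9: swap(3,4), lo=4 mid=5 ⇒ [7,5,8,4,9,18,20,11,10,16,19,15,14]
done. lo=4 hi=4; v=[7,5,8,4,9,18,20,11,10,16,19,15,14]

[7,5,8,4,9,18,20,11,10,16,19,15,14]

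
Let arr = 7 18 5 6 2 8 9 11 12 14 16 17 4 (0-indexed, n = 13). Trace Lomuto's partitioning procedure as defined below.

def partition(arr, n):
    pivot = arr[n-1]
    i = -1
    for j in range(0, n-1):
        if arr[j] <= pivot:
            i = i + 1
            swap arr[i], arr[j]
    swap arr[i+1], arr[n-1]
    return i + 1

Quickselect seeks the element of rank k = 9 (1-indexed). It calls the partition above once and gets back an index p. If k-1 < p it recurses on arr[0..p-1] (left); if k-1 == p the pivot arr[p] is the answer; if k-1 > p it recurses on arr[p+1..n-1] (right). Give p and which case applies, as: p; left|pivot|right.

1; right

pivot = arr[12] = 4; i = -1
j=0: arr[0]=7 > 4 → no swap
j=1: arr[1]=18 > 4 → no swap
j=2: arr[2]=5 > 4 → no swap
j=3: arr[3]=6 > 4 → no swap
j=4: arr[4]=2 ≤ 4 → i=0, swap arr[0],arr[4] → 2 18 5 6 7 8 9 11 12 14 16 17 4
j=5: arr[5]=8 > 4 → no swap
j=6: arr[6]=9 > 4 → no swap
j=7: arr[7]=11 > 4 → no swap
j=8: arr[8]=12 > 4 → no swap
j=9: arr[9]=14 > 4 → no swap
j=10: arr[10]=16 > 4 → no swap
j=11: arr[11]=17 > 4 → no swap
final swap arr[1],arr[12] → 2 4 5 6 7 8 9 11 12 14 16 17 18; return 1
p = 1; k-1 = 8 > 1 ⇒ right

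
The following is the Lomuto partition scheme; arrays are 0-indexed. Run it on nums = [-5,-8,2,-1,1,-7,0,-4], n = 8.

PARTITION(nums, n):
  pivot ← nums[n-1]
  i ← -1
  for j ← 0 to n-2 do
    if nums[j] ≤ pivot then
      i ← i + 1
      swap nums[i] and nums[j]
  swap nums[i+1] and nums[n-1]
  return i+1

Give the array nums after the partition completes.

[-5,-8,-7,-4,1,2,0,-1]

pivot=-4, i=-1
j=0: -5≤-4, i=0, swap(0,0) ⇒ [-5,-8,2,-1,1,-7,0,-4]
j=1: -8≤-4, i=1, swap(1,1) ⇒ [-5,-8,2,-1,1,-7,0,-4]
j=2: 2>-4, skip
j=3: -1>-4, skip
j=4: 1>-4, skip
j=5: -7≤-4, i=2, swap(2,5) ⇒ [-5,-8,-7,-1,1,2,0,-4]
j=6: 0>-4, skip
swap(3,7) ⇒ [-5,-8,-7,-4,1,2,0,-1]; return 3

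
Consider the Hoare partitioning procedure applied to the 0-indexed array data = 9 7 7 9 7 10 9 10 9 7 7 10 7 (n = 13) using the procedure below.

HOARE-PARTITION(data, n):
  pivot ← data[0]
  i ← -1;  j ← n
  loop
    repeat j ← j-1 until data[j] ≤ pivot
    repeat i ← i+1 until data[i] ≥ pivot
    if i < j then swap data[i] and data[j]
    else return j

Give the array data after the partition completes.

7 7 7 7 7 7 9 10 9 10 9 10 9

pivot = data[0] = 9; i = -1, j = 13
j→12 (data[12]=7≤9), i→0 (data[0]=9≥9); i<j, swap → 7 7 7 9 7 10 9 10 9 7 7 10 9
j→10 (data[10]=7≤9), i→3 (data[3]=9≥9); i<j, swap → 7 7 7 7 7 10 9 10 9 7 9 10 9
j→9 (data[9]=7≤9), i→5 (data[5]=10≥9); i<j, swap → 7 7 7 7 7 7 9 10 9 10 9 10 9
j→8 (data[8]=9≤9), i→6 (data[6]=9≥9); i<j, swap → 7 7 7 7 7 7 9 10 9 10 9 10 9
j→6, i→7; i≥j, return j=6. data = 7 7 7 7 7 7 9 10 9 10 9 10 9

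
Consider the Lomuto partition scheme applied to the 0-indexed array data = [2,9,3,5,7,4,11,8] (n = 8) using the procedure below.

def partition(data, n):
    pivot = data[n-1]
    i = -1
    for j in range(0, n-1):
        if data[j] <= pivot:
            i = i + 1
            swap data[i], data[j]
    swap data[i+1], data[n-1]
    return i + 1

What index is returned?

pivot = data[7] = 8; i = -1
j=0: data[0]=2 ≤ 8 → i=0, swap data[0],data[0] (no change) → [2,9,3,5,7,4,11,8]
j=1: data[1]=9 > 8 → no swap
j=2: data[2]=3 ≤ 8 → i=1, swap data[1],data[2] → [2,3,9,5,7,4,11,8]
j=3: data[3]=5 ≤ 8 → i=2, swap data[2],data[3] → [2,3,5,9,7,4,11,8]
j=4: data[4]=7 ≤ 8 → i=3, swap data[3],data[4] → [2,3,5,7,9,4,11,8]
j=5: data[5]=4 ≤ 8 → i=4, swap data[4],data[5] → [2,3,5,7,4,9,11,8]
j=6: data[6]=11 > 8 → no swap
final swap data[5],data[7] → [2,3,5,7,4,8,11,9]; return 5

5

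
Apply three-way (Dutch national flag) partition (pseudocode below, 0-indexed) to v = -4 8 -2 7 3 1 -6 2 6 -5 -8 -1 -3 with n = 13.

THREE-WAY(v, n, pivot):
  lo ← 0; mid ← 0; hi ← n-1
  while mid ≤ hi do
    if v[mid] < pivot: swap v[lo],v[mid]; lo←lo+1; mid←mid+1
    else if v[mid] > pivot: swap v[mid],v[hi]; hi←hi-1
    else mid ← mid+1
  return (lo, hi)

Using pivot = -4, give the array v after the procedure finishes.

pivot = -4; lo=0, mid=0, hi=12
v[mid]=-4=-4: mid=1
v[mid]=8>-4: swap v[1],v[12]; hi=11 → -4 -3 -2 7 3 1 -6 2 6 -5 -8 -1 8
v[mid]=-3>-4: swap v[1],v[11]; hi=10 → -4 -1 -2 7 3 1 -6 2 6 -5 -8 -3 8
v[mid]=-1>-4: swap v[1],v[10]; hi=9 → -4 -8 -2 7 3 1 -6 2 6 -5 -1 -3 8
v[mid]=-8<-4: swap v[0],v[1]; lo=1,mid=2 → -8 -4 -2 7 3 1 -6 2 6 -5 -1 -3 8
v[mid]=-2>-4: swap v[2],v[9]; hi=8 → -8 -4 -5 7 3 1 -6 2 6 -2 -1 -3 8
v[mid]=-5<-4: swap v[1],v[2]; lo=2,mid=3 → -8 -5 -4 7 3 1 -6 2 6 -2 -1 -3 8
v[mid]=7>-4: swap v[3],v[8]; hi=7 → -8 -5 -4 6 3 1 -6 2 7 -2 -1 -3 8
v[mid]=6>-4: swap v[3],v[7]; hi=6 → -8 -5 -4 2 3 1 -6 6 7 -2 -1 -3 8
v[mid]=2>-4: swap v[3],v[6]; hi=5 → -8 -5 -4 -6 3 1 2 6 7 -2 -1 -3 8
v[mid]=-6<-4: swap v[2],v[3]; lo=3,mid=4 → -8 -5 -6 -4 3 1 2 6 7 -2 -1 -3 8
v[mid]=3>-4: swap v[4],v[5]; hi=4 → -8 -5 -6 -4 1 3 2 6 7 -2 -1 -3 8
v[mid]=1>-4: swap v[4],v[4]; hi=3 → -8 -5 -6 -4 1 3 2 6 7 -2 -1 -3 8
end: lo=3, hi=3; v = -8 -5 -6 -4 1 3 2 6 7 -2 -1 -3 8

-8 -5 -6 -4 1 3 2 6 7 -2 -1 -3 8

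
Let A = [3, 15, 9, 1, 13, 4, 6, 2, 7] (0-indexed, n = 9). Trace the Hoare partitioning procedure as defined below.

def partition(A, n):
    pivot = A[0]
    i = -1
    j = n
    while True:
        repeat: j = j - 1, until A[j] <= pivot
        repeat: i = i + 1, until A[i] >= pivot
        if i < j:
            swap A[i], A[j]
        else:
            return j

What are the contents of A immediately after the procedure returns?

pivot = A[0] = 3; i = -1, j = 9
j→7 (A[7]=2≤3), i→0 (A[0]=3≥3); i<j, swap → [2, 15, 9, 1, 13, 4, 6, 3, 7]
j→3 (A[3]=1≤3), i→1 (A[1]=15≥3); i<j, swap → [2, 1, 9, 15, 13, 4, 6, 3, 7]
j→1, i→2; i≥j, return j=1. A = [2, 1, 9, 15, 13, 4, 6, 3, 7]

[2, 1, 9, 15, 13, 4, 6, 3, 7]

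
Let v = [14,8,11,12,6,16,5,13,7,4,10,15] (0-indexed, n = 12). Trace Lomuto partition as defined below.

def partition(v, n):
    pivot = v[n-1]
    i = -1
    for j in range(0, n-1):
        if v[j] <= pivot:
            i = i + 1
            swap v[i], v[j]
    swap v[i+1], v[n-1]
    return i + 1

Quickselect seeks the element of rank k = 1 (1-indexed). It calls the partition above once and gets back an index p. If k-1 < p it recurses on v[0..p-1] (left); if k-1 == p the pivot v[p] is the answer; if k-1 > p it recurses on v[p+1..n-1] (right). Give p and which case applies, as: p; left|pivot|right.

pivot=15, i=-1
j=0: 14≤15, i=0, swap(0,0) ⇒ [14,8,11,12,6,16,5,13,7,4,10,15]
j=1: 8≤15, i=1, swap(1,1) ⇒ [14,8,11,12,6,16,5,13,7,4,10,15]
j=2: 11≤15, i=2, swap(2,2) ⇒ [14,8,11,12,6,16,5,13,7,4,10,15]
j=3: 12≤15, i=3, swap(3,3) ⇒ [14,8,11,12,6,16,5,13,7,4,10,15]
j=4: 6≤15, i=4, swap(4,4) ⇒ [14,8,11,12,6,16,5,13,7,4,10,15]
j=5: 16>15, skip
j=6: 5≤15, i=5, swap(5,6) ⇒ [14,8,11,12,6,5,16,13,7,4,10,15]
j=7: 13≤15, i=6, swap(6,7) ⇒ [14,8,11,12,6,5,13,16,7,4,10,15]
j=8: 7≤15, i=7, swap(7,8) ⇒ [14,8,11,12,6,5,13,7,16,4,10,15]
j=9: 4≤15, i=8, swap(8,9) ⇒ [14,8,11,12,6,5,13,7,4,16,10,15]
j=10: 10≤15, i=9, swap(9,10) ⇒ [14,8,11,12,6,5,13,7,4,10,16,15]
swap(10,11) ⇒ [14,8,11,12,6,5,13,7,4,10,15,16]; return 10
p = 10; k-1 = 0 < 10 ⇒ left

10; left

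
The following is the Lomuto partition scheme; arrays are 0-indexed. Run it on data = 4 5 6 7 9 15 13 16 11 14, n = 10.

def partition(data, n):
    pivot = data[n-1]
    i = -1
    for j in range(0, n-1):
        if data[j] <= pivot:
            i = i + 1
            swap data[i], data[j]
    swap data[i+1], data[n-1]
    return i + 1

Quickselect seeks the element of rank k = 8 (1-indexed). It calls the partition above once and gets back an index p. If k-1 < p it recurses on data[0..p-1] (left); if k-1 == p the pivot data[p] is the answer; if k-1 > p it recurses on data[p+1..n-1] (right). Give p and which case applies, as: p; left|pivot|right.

pivot=14, i=-1
j=0: 4≤14, i=0, swap(0,0) ⇒ 4 5 6 7 9 15 13 16 11 14
j=1: 5≤14, i=1, swap(1,1) ⇒ 4 5 6 7 9 15 13 16 11 14
j=2: 6≤14, i=2, swap(2,2) ⇒ 4 5 6 7 9 15 13 16 11 14
j=3: 7≤14, i=3, swap(3,3) ⇒ 4 5 6 7 9 15 13 16 11 14
j=4: 9≤14, i=4, swap(4,4) ⇒ 4 5 6 7 9 15 13 16 11 14
j=5: 15>14, skip
j=6: 13≤14, i=5, swap(5,6) ⇒ 4 5 6 7 9 13 15 16 11 14
j=7: 16>14, skip
j=8: 11≤14, i=6, swap(6,8) ⇒ 4 5 6 7 9 13 11 16 15 14
swap(7,9) ⇒ 4 5 6 7 9 13 11 14 15 16; return 7
p = 7; k-1 = 7 == 7 ⇒ pivot

7; pivot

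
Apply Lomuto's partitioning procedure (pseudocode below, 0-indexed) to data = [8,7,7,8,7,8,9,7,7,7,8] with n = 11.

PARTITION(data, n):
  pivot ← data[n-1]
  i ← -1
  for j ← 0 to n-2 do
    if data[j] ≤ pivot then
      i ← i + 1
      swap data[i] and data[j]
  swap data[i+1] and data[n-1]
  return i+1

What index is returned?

9

pivot=8, i=-1
j=0: 8≤8, i=0, swap(0,0) ⇒ [8,7,7,8,7,8,9,7,7,7,8]
j=1: 7≤8, i=1, swap(1,1) ⇒ [8,7,7,8,7,8,9,7,7,7,8]
j=2: 7≤8, i=2, swap(2,2) ⇒ [8,7,7,8,7,8,9,7,7,7,8]
j=3: 8≤8, i=3, swap(3,3) ⇒ [8,7,7,8,7,8,9,7,7,7,8]
j=4: 7≤8, i=4, swap(4,4) ⇒ [8,7,7,8,7,8,9,7,7,7,8]
j=5: 8≤8, i=5, swap(5,5) ⇒ [8,7,7,8,7,8,9,7,7,7,8]
j=6: 9>8, skip
j=7: 7≤8, i=6, swap(6,7) ⇒ [8,7,7,8,7,8,7,9,7,7,8]
j=8: 7≤8, i=7, swap(7,8) ⇒ [8,7,7,8,7,8,7,7,9,7,8]
j=9: 7≤8, i=8, swap(8,9) ⇒ [8,7,7,8,7,8,7,7,7,9,8]
swap(9,10) ⇒ [8,7,7,8,7,8,7,7,7,8,9]; return 9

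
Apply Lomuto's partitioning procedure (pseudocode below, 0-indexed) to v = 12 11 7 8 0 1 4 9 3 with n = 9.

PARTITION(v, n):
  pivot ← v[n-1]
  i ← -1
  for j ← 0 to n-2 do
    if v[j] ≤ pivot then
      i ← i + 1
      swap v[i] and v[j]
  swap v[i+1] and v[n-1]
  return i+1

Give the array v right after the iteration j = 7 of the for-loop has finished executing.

pivot=3, i=-1
j=0: 12>3, skip
j=1: 11>3, skip
j=2: 7>3, skip
j=3: 8>3, skip
j=4: 0≤3, i=0, swap(0,4) ⇒ 0 11 7 8 12 1 4 9 3
j=5: 1≤3, i=1, swap(1,5) ⇒ 0 1 7 8 12 11 4 9 3
j=6: 4>3, skip
j=7: 9>3, skip
(after j=7) v = 0 1 7 8 12 11 4 9 3

0 1 7 8 12 11 4 9 3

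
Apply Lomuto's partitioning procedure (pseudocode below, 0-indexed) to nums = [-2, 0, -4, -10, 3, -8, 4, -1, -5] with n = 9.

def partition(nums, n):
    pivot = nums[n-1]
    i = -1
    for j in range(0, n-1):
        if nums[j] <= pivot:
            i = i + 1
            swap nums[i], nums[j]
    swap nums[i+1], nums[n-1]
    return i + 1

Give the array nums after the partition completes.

pivot = nums[8] = -5; i = -1
j=0: nums[0]=-2 > -5 → no swap
j=1: nums[1]=0 > -5 → no swap
j=2: nums[2]=-4 > -5 → no swap
j=3: nums[3]=-10 ≤ -5 → i=0, swap nums[0],nums[3] → [-10, 0, -4, -2, 3, -8, 4, -1, -5]
j=4: nums[4]=3 > -5 → no swap
j=5: nums[5]=-8 ≤ -5 → i=1, swap nums[1],nums[5] → [-10, -8, -4, -2, 3, 0, 4, -1, -5]
j=6: nums[6]=4 > -5 → no swap
j=7: nums[7]=-1 > -5 → no swap
final swap nums[2],nums[8] → [-10, -8, -5, -2, 3, 0, 4, -1, -4]; return 2

[-10, -8, -5, -2, 3, 0, 4, -1, -4]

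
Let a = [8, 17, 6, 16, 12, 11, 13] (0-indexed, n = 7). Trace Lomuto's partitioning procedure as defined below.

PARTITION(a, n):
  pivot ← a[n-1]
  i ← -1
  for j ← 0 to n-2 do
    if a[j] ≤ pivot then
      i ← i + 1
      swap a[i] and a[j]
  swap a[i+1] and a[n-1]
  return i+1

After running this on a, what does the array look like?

[8, 6, 12, 11, 13, 16, 17]

pivot=13, i=-1
j=0: 8≤13, i=0, swap(0,0) ⇒ [8, 17, 6, 16, 12, 11, 13]
j=1: 17>13, skip
j=2: 6≤13, i=1, swap(1,2) ⇒ [8, 6, 17, 16, 12, 11, 13]
j=3: 16>13, skip
j=4: 12≤13, i=2, swap(2,4) ⇒ [8, 6, 12, 16, 17, 11, 13]
j=5: 11≤13, i=3, swap(3,5) ⇒ [8, 6, 12, 11, 17, 16, 13]
swap(4,6) ⇒ [8, 6, 12, 11, 13, 16, 17]; return 4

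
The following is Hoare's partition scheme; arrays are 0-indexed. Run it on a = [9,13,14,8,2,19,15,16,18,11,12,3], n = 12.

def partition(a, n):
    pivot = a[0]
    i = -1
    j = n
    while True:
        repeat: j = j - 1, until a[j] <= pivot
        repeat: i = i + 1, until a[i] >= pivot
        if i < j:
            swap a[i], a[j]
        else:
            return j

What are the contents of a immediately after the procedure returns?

pivot=9
j stops at 11 (3), i stops at 0 (9); swap ⇒ [3,13,14,8,2,19,15,16,18,11,12,9]
j stops at 4 (2), i stops at 1 (13); swap ⇒ [3,2,14,8,13,19,15,16,18,11,12,9]
j stops at 3 (8), i stops at 2 (14); swap ⇒ [3,2,8,14,13,19,15,16,18,11,12,9]
j stops at 2, i stops at 3; i≥j ⇒ return 2. a=[3,2,8,14,13,19,15,16,18,11,12,9]

[3,2,8,14,13,19,15,16,18,11,12,9]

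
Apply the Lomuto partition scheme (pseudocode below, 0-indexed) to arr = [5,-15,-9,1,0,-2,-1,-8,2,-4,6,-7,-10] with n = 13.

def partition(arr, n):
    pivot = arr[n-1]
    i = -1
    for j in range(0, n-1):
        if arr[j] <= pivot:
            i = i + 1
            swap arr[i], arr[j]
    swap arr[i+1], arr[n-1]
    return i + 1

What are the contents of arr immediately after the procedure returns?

pivot=-10, i=-1
j=0: 5>-10, skip
j=1: -15≤-10, i=0, swap(0,1) ⇒ [-15,5,-9,1,0,-2,-1,-8,2,-4,6,-7,-10]
j=2: -9>-10, skip
j=3: 1>-10, skip
j=4: 0>-10, skip
j=5: -2>-10, skip
j=6: -1>-10, skip
j=7: -8>-10, skip
j=8: 2>-10, skip
j=9: -4>-10, skip
j=10: 6>-10, skip
j=11: -7>-10, skip
swap(1,12) ⇒ [-15,-10,-9,1,0,-2,-1,-8,2,-4,6,-7,5]; return 1

[-15,-10,-9,1,0,-2,-1,-8,2,-4,6,-7,5]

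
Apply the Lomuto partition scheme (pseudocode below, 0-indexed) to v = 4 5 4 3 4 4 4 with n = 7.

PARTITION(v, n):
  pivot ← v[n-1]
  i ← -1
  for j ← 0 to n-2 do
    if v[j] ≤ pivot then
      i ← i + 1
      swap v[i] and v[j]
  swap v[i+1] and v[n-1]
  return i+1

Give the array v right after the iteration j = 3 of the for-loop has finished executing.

4 4 3 5 4 4 4

pivot = v[6] = 4; i = -1
j=0: v[0]=4 ≤ 4 → i=0, swap v[0],v[0] (no change) → 4 5 4 3 4 4 4
j=1: v[1]=5 > 4 → no swap
j=2: v[2]=4 ≤ 4 → i=1, swap v[1],v[2] → 4 4 5 3 4 4 4
j=3: v[3]=3 ≤ 4 → i=2, swap v[2],v[3] → 4 4 3 5 4 4 4
(after j=3) v = 4 4 3 5 4 4 4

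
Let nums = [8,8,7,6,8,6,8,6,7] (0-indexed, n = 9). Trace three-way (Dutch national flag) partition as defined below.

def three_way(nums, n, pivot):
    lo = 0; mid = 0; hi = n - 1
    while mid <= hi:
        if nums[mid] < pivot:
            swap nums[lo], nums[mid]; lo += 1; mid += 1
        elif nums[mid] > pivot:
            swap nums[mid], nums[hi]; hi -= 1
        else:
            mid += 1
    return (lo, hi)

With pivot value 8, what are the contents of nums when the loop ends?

[7,6,6,6,7,8,8,8,8]

lo=0 mid=0 hi=8
8=8: mid=1
8=8: mid=2
7<8: swap(0,2), lo=1 mid=3 ⇒ [7,8,8,6,8,6,8,6,7]
6<8: swap(1,3), lo=2 mid=4 ⇒ [7,6,8,8,8,6,8,6,7]
8=8: mid=5
6<8: swap(2,5), lo=3 mid=6 ⇒ [7,6,6,8,8,8,8,6,7]
8=8: mid=7
6<8: swap(3,7), lo=4 mid=8 ⇒ [7,6,6,6,8,8,8,8,7]
7<8: swap(4,8), lo=5 mid=9 ⇒ [7,6,6,6,7,8,8,8,8]
done. lo=5 hi=8; nums=[7,6,6,6,7,8,8,8,8]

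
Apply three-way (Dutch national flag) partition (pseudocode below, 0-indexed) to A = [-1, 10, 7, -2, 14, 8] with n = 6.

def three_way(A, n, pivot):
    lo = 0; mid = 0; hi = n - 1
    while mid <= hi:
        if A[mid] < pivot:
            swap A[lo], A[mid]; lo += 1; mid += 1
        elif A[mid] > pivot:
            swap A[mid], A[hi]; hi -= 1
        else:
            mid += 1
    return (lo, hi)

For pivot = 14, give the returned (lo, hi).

(5, 5)

pivot = 14; lo=0, mid=0, hi=5
A[mid]=-1<14: swap A[0],A[0]; lo=1,mid=1 → [-1, 10, 7, -2, 14, 8]
A[mid]=10<14: swap A[1],A[1]; lo=2,mid=2 → [-1, 10, 7, -2, 14, 8]
A[mid]=7<14: swap A[2],A[2]; lo=3,mid=3 → [-1, 10, 7, -2, 14, 8]
A[mid]=-2<14: swap A[3],A[3]; lo=4,mid=4 → [-1, 10, 7, -2, 14, 8]
A[mid]=14=14: mid=5
A[mid]=8<14: swap A[4],A[5]; lo=5,mid=6 → [-1, 10, 7, -2, 8, 14]
end: lo=5, hi=5; A = [-1, 10, 7, -2, 8, 14]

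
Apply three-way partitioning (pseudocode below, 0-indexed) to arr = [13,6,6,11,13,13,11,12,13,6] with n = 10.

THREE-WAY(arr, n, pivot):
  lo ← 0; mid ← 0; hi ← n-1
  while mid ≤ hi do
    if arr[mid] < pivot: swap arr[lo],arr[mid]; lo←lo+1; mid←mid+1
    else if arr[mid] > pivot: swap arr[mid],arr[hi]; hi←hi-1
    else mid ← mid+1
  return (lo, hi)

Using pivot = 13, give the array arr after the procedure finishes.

pivot = 13; lo=0, mid=0, hi=9
arr[mid]=13=13: mid=1
arr[mid]=6<13: swap arr[0],arr[1]; lo=1,mid=2 → [6,13,6,11,13,13,11,12,13,6]
arr[mid]=6<13: swap arr[1],arr[2]; lo=2,mid=3 → [6,6,13,11,13,13,11,12,13,6]
arr[mid]=11<13: swap arr[2],arr[3]; lo=3,mid=4 → [6,6,11,13,13,13,11,12,13,6]
arr[mid]=13=13: mid=5
arr[mid]=13=13: mid=6
arr[mid]=11<13: swap arr[3],arr[6]; lo=4,mid=7 → [6,6,11,11,13,13,13,12,13,6]
arr[mid]=12<13: swap arr[4],arr[7]; lo=5,mid=8 → [6,6,11,11,12,13,13,13,13,6]
arr[mid]=13=13: mid=9
arr[mid]=6<13: swap arr[5],arr[9]; lo=6,mid=10 → [6,6,11,11,12,6,13,13,13,13]
end: lo=6, hi=9; arr = [6,6,11,11,12,6,13,13,13,13]

[6,6,11,11,12,6,13,13,13,13]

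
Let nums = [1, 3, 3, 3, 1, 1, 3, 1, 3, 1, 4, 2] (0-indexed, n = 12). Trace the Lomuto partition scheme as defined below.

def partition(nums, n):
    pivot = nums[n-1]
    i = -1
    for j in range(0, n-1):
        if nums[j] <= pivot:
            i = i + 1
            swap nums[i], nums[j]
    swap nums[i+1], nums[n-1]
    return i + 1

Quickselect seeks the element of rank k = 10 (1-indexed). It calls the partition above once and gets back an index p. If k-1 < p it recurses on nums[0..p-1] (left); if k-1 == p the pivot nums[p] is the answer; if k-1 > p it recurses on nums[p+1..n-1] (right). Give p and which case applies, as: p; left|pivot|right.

5; right

pivot=2, i=-1
j=0: 1≤2, i=0, swap(0,0) ⇒ [1, 3, 3, 3, 1, 1, 3, 1, 3, 1, 4, 2]
j=1: 3>2, skip
j=2: 3>2, skip
j=3: 3>2, skip
j=4: 1≤2, i=1, swap(1,4) ⇒ [1, 1, 3, 3, 3, 1, 3, 1, 3, 1, 4, 2]
j=5: 1≤2, i=2, swap(2,5) ⇒ [1, 1, 1, 3, 3, 3, 3, 1, 3, 1, 4, 2]
j=6: 3>2, skip
j=7: 1≤2, i=3, swap(3,7) ⇒ [1, 1, 1, 1, 3, 3, 3, 3, 3, 1, 4, 2]
j=8: 3>2, skip
j=9: 1≤2, i=4, swap(4,9) ⇒ [1, 1, 1, 1, 1, 3, 3, 3, 3, 3, 4, 2]
j=10: 4>2, skip
swap(5,11) ⇒ [1, 1, 1, 1, 1, 2, 3, 3, 3, 3, 4, 3]; return 5
p = 5; k-1 = 9 > 5 ⇒ right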